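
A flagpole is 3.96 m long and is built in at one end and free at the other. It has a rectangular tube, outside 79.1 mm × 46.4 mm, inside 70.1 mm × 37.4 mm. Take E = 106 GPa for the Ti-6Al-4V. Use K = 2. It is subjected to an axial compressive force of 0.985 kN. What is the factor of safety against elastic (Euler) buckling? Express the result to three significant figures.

Weak-axis I_min = (h_o·b_o³ − h_i·b_i³)/12 with b_o = 46.4, b_i = 37.40 mm (shorter outer/inner sides).
I_min = (79.1×46.4³ − 70.10×37.40³)/12 = 3.529×10^5 mm⁴
I = 3.529×10^5 mm⁴ = 3.529×10^-7 m⁴
Effective length L_e = K·L = 2 × 3.96 = 7.920 m
P_cr = π²EI / L_e² = π² × 106×10⁹ × 3.529×10^-7 / 7.920² = 5.886×10^3 N
Factor of safety n = P_cr / P = 5.8857 / 0.985 = 5.98

n ≈ 5.98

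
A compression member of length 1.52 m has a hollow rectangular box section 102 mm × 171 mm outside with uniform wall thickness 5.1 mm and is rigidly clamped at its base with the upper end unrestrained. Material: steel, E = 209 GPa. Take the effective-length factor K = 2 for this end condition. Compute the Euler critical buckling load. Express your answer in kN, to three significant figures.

P_cr ≈ 1060 kN

Inner dimensions: h_i = 171 − 2×5.1 = 160.8 mm, b_i = 102 − 2×5.1 = 91.80 mm
Weak-axis I_min = (h_o·b_o³ − h_i·b_i³)/12 with b_o = 102, b_i = 91.80 mm (shorter outer/inner sides).
I_min = (171×102³ − 160.8×91.80³)/12 = 4.756×10^6 mm⁴
I = 4.756×10^6 mm⁴ = 4.756×10^-6 m⁴
Effective length L_e = K·L = 2 × 1.52 = 3.040 m
P_cr = π²EI / L_e² = π² × 209×10⁹ × 4.756×10^-6 / 3.040² = 1.061×10^6 N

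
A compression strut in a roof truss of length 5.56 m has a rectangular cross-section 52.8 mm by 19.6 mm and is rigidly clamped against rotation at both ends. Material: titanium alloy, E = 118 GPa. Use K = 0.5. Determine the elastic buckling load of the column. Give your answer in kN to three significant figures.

P_cr ≈ 4.99 kN

Buckling occurs about the weak axis: I_min = h·b³/12 with b = 19.6 mm (the shorter side).
I_min = 52.8×19.6³/12 = 3.313×10^4 mm⁴
I = 3.313×10^4 mm⁴ = 3.313×10^-8 m⁴
Effective length L_e = K·L = 0.5 × 5.56 = 2.780 m
P_cr = π²EI / L_e² = π² × 118×10⁹ × 3.313×10^-8 / 2.780² = 4.992×10^3 N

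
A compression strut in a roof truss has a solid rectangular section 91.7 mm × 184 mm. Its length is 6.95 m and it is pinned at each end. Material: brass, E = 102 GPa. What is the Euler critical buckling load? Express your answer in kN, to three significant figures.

Buckling occurs about the weak axis: I_min = h·b³/12 with b = 91.7 mm (the shorter side).
I_min = 184×91.7³/12 = 1.182×10^7 mm⁴
I = 1.182×10^7 mm⁴ = 1.182×10^-5 m⁴
Effective length L_e = K·L = 1 × 6.95 = 6.950 m
P_cr = π²EI / L_e² = π² × 102×10⁹ × 1.182×10^-5 / 6.950² = 2.464×10^5 N

P_cr ≈ 246 kN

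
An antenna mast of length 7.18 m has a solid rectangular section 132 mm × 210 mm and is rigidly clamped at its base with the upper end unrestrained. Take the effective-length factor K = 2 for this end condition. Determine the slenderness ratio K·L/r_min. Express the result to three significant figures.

λ ≈ 377

Buckling occurs about the weak axis: I_min = h·b³/12 with b = 132 mm (the shorter side).
I_min = 210×132³/12 = 4.025×10^7 mm⁴
A = 2.772×10^4 mm²;  r_min = √(I/A) = √(4.025×10^7/2.772×10^4) = 38.11 mm
L_e = K·L = 2 × 7.18 m = 14.36 m = 14360 mm
λ = L_e / r_min = 14360 / 38.11 = 377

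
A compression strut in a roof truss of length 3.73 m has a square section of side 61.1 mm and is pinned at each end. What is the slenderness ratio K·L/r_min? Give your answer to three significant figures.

I = a⁴/12 = 61.1⁴/12 = 1.161×10^6 mm⁴
A = 3.733×10^3 mm²;  r_min = √(I/A) = √(1.161×10^6/3.733×10^3) = 17.64 mm
L_e = K·L = 1 × 3.73 m = 3.730 m = 3730.0 mm
λ = L_e / r_min = 3730.0 / 17.64 = 211

λ ≈ 211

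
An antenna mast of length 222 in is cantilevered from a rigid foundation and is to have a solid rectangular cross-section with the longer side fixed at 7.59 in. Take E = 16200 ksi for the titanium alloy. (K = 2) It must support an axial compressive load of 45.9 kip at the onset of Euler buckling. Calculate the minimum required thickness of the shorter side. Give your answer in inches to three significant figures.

b ≈ 4.47 in

L_e = K·L = 2 × 222 = 444.0 in
Required I = P_cr·L_e²/(π²E) = 4.590×10^4 × 444.0² / (π² × 1.62×10^7) = 56.59 in⁴
Rectangle, weak axis: I_min = h·b³/12 with h = 7.59 in fixed  ⇒  b = (12I/h)^(1/3) = 4.47 in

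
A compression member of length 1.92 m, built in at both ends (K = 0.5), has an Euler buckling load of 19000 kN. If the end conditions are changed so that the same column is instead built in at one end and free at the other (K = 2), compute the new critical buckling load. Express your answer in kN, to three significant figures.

P_cr ≈ 1190 kN

P_cr ∝ 1/K², so P_cr,new = P_cr,old × (K_old/K_new)² = 19000 × (0.5/2)²
= 19000 × 0.06250 = 1190 kN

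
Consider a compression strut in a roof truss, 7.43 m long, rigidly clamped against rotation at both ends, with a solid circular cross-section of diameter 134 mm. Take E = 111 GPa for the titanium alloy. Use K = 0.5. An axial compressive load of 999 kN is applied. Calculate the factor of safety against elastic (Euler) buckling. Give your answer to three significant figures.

n ≈ 1.26

I = πd⁴/64 = π×134⁴/64 = 1.583×10^7 mm⁴
I = 1.583×10^7 mm⁴ = 1.583×10^-5 m⁴
Effective length L_e = K·L = 0.5 × 7.43 = 3.715 m
P_cr = π²EI / L_e² = π² × 111×10⁹ × 1.583×10^-5 / 3.715² = 1.256×10^6 N
Factor of safety n = P_cr / P = 1256.3 / 999 = 1.26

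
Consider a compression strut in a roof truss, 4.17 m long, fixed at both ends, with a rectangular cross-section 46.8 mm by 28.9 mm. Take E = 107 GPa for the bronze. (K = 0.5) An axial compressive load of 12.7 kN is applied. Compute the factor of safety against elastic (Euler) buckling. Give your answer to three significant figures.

n ≈ 1.80

Buckling occurs about the weak axis: I_min = h·b³/12 with b = 28.9 mm (the shorter side).
I_min = 46.8×28.9³/12 = 9.414×10^4 mm⁴
I = 9.414×10^4 mm⁴ = 9.414×10^-8 m⁴
Effective length L_e = K·L = 0.5 × 4.17 = 2.085 m
P_cr = π²EI / L_e² = π² × 107×10⁹ × 9.414×10^-8 / 2.085² = 2.287×10^4 N
Factor of safety n = P_cr / P = 22.868 / 12.7 = 1.80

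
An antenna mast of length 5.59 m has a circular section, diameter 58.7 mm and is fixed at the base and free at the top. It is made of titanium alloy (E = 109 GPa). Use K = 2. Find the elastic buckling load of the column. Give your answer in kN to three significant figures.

P_cr ≈ 5.02 kN

I = πd⁴/64 = π×58.7⁴/64 = 5.828×10^5 mm⁴
I = 5.828×10^5 mm⁴ = 5.828×10^-7 m⁴
Effective length L_e = K·L = 2 × 5.59 = 11.18 m
P_cr = π²EI / L_e² = π² × 109×10⁹ × 5.828×10^-7 / 11.18² = 5.016×10^3 N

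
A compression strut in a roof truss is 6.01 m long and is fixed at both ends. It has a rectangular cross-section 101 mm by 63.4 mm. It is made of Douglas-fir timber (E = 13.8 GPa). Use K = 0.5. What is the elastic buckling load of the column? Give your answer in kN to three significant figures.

P_cr ≈ 32.4 kN

Buckling occurs about the weak axis: I_min = h·b³/12 with b = 63.4 mm (the shorter side).
I_min = 101×63.4³/12 = 2.145×10^6 mm⁴
I = 2.145×10^6 mm⁴ = 2.145×10^-6 m⁴
Effective length L_e = K·L = 0.5 × 6.01 = 3.005 m
P_cr = π²EI / L_e² = π² × 13.8×10⁹ × 2.145×10^-6 / 3.005² = 3.235×10^4 N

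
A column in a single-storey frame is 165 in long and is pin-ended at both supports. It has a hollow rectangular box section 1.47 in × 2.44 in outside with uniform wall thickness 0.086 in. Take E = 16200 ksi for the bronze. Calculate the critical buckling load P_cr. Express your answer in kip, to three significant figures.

P_cr ≈ 1.37 kip

Inner dimensions: h_i = 2.44 − 2×0.086 = 2.268 in, b_i = 1.47 − 2×0.086 = 1.298 in
Weak-axis I_min = (h_o·b_o³ − h_i·b_i³)/12 with b_o = 1.47, b_i = 1.298 in (shorter outer/inner sides).
I_min = (2.44×1.47³ − 2.268×1.298³)/12 = 0.2326 in⁴
Effective length L_e = K·L = 1 × 165 = 165.0 in
P_cr = π²EI / L_e² = π² × 16200×10³ × 0.2326 / 165.0² = 1.366×10^3 lb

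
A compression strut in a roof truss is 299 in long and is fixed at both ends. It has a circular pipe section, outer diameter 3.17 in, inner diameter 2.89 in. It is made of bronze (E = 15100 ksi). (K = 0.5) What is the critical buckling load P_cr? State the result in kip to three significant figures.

d_o = 3.17 in, d_i = 2.89 in
I = π(d_o⁴ − d_i⁴)/64 = π(3.17⁴ − 2.890⁴)/64 = 1.533 in⁴
Effective length L_e = K·L = 0.5 × 299 = 149.5 in
P_cr = π²EI / L_e² = π² × 15100×10³ × 1.533 / 149.5² = 1.022×10^4 lb

P_cr ≈ 10.2 kip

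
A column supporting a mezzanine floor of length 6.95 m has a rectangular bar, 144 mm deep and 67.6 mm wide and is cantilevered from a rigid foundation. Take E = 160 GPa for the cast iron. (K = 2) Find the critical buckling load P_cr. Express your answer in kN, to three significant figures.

P_cr ≈ 30.3 kN

Buckling occurs about the weak axis: I_min = h·b³/12 with b = 67.6 mm (the shorter side).
I_min = 144×67.6³/12 = 3.707×10^6 mm⁴
I = 3.707×10^6 mm⁴ = 3.707×10^-6 m⁴
Effective length L_e = K·L = 2 × 6.95 = 13.90 m
P_cr = π²EI / L_e² = π² × 160×10⁹ × 3.707×10^-6 / 13.90² = 3.030×10^4 N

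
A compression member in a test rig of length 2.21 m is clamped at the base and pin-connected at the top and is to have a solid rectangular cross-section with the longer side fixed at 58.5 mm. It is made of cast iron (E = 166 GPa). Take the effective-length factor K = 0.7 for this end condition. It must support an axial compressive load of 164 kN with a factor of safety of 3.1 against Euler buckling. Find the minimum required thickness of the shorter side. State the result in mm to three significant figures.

b ≈ 53.4 mm

Required P_cr = n·P = 3.1 × 164 = 508.4 kN
L_e = K·L = 0.7 × 2.21 = 1.547 m
Required I = P_cr·L_e²/(π²E) = 5.084×10^5 × 1.547² / (π² × 1.66×10^11) = 7.426×10^-7 m⁴
I_req = 7.426×10^5 mm⁴
Rectangle, weak axis: I_min = h·b³/12 with h = 58.5 mm fixed  ⇒  b = (12I/h)^(1/3) = 53.4 mm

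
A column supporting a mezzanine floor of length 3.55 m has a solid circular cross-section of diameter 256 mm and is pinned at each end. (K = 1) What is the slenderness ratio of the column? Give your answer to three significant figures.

I = πd⁴/64 = π×256⁴/64 = 2.108×10^8 mm⁴
A = 5.147×10^4 mm²;  r_min = √(I/A) = √(2.108×10^8/5.147×10^4) = 64.00 mm
L_e = K·L = 1 × 3.55 m = 3.550 m = 3550.0 mm
λ = L_e / r_min = 3550.0 / 64.00 = 55.5

λ ≈ 55.5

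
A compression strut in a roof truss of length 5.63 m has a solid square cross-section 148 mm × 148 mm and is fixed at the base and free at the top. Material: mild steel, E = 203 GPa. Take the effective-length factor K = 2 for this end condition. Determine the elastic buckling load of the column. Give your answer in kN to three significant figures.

P_cr ≈ 632 kN

I = a⁴/12 = 148⁴/12 = 3.998×10^7 mm⁴
I = 3.998×10^7 mm⁴ = 3.998×10^-5 m⁴
Effective length L_e = K·L = 2 × 5.63 = 11.26 m
P_cr = π²EI / L_e² = π² × 203×10⁹ × 3.998×10^-5 / 11.26² = 6.318×10^5 N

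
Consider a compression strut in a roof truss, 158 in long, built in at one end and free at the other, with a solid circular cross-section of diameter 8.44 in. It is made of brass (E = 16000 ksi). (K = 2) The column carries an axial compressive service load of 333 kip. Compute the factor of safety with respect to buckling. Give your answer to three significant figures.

n ≈ 1.18

I = πd⁴/64 = π×8.44⁴/64 = 249.1 in⁴
Effective length L_e = K·L = 2 × 158 = 316.0 in
P_cr = π²EI / L_e² = π² × 16000×10³ × 249.1 / 316.0² = 3.939×10^5 lb
Factor of safety n = P_cr / P = 393.90 / 333 = 1.18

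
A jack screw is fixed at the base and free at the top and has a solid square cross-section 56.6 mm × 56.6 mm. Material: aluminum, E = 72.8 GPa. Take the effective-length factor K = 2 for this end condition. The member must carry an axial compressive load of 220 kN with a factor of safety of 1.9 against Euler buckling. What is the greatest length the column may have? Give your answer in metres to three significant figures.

I = a⁴/12 = 56.6⁴/12 = 8.552×10^5 mm⁴
I = 8.552×10^-7 m⁴
Required critical load P_cr = n·P = 1.9 × 220 = 418.0 kN = 4.180×10^5 N
From P_cr = π²EI/(K·L)²:  L = (1/K)·√(π²EI/P_cr) = (1/2)·√(π²×7.28×10^10×8.552×10^-7/4.180×10^5)
L = 0.606 m

L_max ≈ 0.606 m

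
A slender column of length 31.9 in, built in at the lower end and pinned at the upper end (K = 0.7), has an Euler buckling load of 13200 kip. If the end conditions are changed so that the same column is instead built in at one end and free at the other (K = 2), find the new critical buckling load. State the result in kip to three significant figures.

P_cr ∝ 1/K², so P_cr,new = P_cr,old × (K_old/K_new)² = 13200 × (0.7/2)²
= 13200 × 0.1225 = 1620 kip

P_cr ≈ 1620 kip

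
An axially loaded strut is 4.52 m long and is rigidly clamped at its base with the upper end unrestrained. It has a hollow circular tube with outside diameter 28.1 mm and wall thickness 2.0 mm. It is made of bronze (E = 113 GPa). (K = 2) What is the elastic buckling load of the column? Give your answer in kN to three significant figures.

Inner diameter d_i = 28.1 − 2×2.0 = 24.10 mm
I = π(d_o⁴ − d_i⁴)/64 = π(28.1⁴ − 24.10⁴)/64 = 1.405×10^4 mm⁴
I = 1.405×10^4 mm⁴ = 1.405×10^-8 m⁴
Effective length L_e = K·L = 2 × 4.52 = 9.040 m
P_cr = π²EI / L_e² = π² × 113×10⁹ × 1.405×10^-8 / 9.040² = 191.7 N

P_cr ≈ 0.192 kN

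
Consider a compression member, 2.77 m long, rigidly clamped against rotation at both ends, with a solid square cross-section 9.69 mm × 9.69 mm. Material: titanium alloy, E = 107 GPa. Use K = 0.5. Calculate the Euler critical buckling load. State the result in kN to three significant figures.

P_cr ≈ 0.404 kN

I = a⁴/12 = 9.69⁴/12 = 734.7 mm⁴
I = 734.7 mm⁴ = 7.347×10^-10 m⁴
Effective length L_e = K·L = 0.5 × 2.77 = 1.385 m
P_cr = π²EI / L_e² = π² × 107×10⁹ × 7.347×10^-10 / 1.385² = 404.5 N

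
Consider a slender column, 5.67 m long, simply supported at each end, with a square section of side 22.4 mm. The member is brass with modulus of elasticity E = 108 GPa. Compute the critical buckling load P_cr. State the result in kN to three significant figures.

I = a⁴/12 = 22.4⁴/12 = 2.098×10^4 mm⁴
I = 2.098×10^4 mm⁴ = 2.098×10^-8 m⁴
Effective length L_e = K·L = 1 × 5.67 = 5.670 m
P_cr = π²EI / L_e² = π² × 108×10⁹ × 2.098×10^-8 / 5.670² = 695.6 N

P_cr ≈ 0.696 kN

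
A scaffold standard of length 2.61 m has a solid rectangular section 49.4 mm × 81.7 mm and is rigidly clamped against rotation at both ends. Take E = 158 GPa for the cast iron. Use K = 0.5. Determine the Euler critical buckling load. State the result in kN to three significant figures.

Buckling occurs about the weak axis: I_min = h·b³/12 with b = 49.4 mm (the shorter side).
I_min = 81.7×49.4³/12 = 8.208×10^5 mm⁴
I = 8.208×10^5 mm⁴ = 8.208×10^-7 m⁴
Effective length L_e = K·L = 0.5 × 2.61 = 1.305 m
P_cr = π²EI / L_e² = π² × 158×10⁹ × 8.208×10^-7 / 1.305² = 7.515×10^5 N

P_cr ≈ 752 kN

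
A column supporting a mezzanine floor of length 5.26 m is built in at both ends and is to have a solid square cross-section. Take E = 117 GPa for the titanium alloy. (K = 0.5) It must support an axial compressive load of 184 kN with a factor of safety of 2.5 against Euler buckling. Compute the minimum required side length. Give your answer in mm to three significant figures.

Required P_cr = n·P = 2.5 × 184 = 460.0 kN
L_e = K·L = 0.5 × 5.26 = 2.630 m
Required I = P_cr·L_e²/(π²E) = 4.600×10^5 × 2.630² / (π² × 1.17×10^11) = 2.755×10^-6 m⁴
I_req = 2.755×10^6 mm⁴
Solid square: I = a⁴/12  ⇒  a = (12I)^(1/4) = (12×2.755×10^6)^(1/4) = 75.8 mm

a ≈ 75.8 mm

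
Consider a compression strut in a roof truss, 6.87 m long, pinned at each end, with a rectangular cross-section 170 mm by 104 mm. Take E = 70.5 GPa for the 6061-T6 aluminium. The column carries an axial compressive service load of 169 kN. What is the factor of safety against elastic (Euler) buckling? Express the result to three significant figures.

Buckling occurs about the weak axis: I_min = h·b³/12 with b = 104 mm (the shorter side).
I_min = 170×104³/12 = 1.594×10^7 mm⁴
I = 1.594×10^7 mm⁴ = 1.594×10^-5 m⁴
Effective length L_e = K·L = 1 × 6.87 = 6.870 m
P_cr = π²EI / L_e² = π² × 70.5×10⁹ × 1.594×10^-5 / 6.870² = 2.349×10^5 N
Factor of safety n = P_cr / P = 234.93 / 169 = 1.39

n ≈ 1.39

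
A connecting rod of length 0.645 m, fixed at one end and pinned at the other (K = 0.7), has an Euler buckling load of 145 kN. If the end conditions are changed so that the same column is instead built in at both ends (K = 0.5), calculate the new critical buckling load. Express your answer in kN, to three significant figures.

P_cr ∝ 1/K², so P_cr,new = P_cr,old × (K_old/K_new)² = 145 × (0.7/0.5)²
= 145 × 1.960 = 284 kN

P_cr ≈ 284 kN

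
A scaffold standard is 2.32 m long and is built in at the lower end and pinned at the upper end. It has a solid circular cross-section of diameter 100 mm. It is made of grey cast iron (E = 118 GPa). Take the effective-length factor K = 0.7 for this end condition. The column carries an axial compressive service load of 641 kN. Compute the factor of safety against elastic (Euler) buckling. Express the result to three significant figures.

n ≈ 3.38

I = πd⁴/64 = π×100⁴/64 = 4.909×10^6 mm⁴
I = 4.909×10^6 mm⁴ = 4.909×10^-6 m⁴
Effective length L_e = K·L = 0.7 × 2.32 = 1.624 m
P_cr = π²EI / L_e² = π² × 118×10⁹ × 4.909×10^-6 / 1.624² = 2.168×10^6 N
Factor of safety n = P_cr / P = 2167.6 / 641 = 3.38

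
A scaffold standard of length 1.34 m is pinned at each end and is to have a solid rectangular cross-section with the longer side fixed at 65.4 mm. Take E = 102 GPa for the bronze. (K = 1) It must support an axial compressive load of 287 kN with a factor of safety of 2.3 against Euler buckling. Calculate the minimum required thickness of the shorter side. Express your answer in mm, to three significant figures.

b ≈ 60.0 mm

Required P_cr = n·P = 2.3 × 287 = 660.1 kN
L_e = K·L = 1 × 1.34 = 1.340 m
Required I = P_cr·L_e²/(π²E) = 6.601×10^5 × 1.340² / (π² × 1.02×10^11) = 1.177×10^-6 m⁴
I_req = 1.177×10^6 mm⁴
Rectangle, weak axis: I_min = h·b³/12 with h = 65.4 mm fixed  ⇒  b = (12I/h)^(1/3) = 60.0 mm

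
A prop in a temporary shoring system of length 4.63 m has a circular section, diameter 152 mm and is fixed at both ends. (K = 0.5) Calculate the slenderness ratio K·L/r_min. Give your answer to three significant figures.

For a solid circle r = d/4 = 152/4 = 38.00 mm
L_e = K·L = 0.5 × 4.63 m = 2.315 m = 2315.0 mm
λ = L_e / r_min = 2315.0 / 38.00 = 60.9

λ ≈ 60.9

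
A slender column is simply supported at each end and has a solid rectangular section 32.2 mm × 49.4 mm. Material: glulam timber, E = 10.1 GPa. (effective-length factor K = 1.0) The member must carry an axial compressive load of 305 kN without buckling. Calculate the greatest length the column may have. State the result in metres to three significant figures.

Buckling occurs about the weak axis: I_min = h·b³/12 with b = 32.2 mm (the shorter side).
I_min = 49.4×32.2³/12 = 1.374×10^5 mm⁴
I = 1.374×10^-7 m⁴
At the buckling limit P_cr = P = 3.050×10^5 N
From P_cr = π²EI/(K·L)²:  L = (1/K)·√(π²EI/P_cr) = (1/1)·√(π²×1.01×10^10×1.374×10^-7/3.050×10^5)
L = 0.212 m

L_max ≈ 0.212 m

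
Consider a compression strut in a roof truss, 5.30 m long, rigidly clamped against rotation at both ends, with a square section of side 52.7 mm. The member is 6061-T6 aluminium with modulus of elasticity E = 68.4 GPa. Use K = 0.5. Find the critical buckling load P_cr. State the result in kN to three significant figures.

P_cr ≈ 61.8 kN

I = a⁴/12 = 52.7⁴/12 = 6.428×10^5 mm⁴
I = 6.428×10^5 mm⁴ = 6.428×10^-7 m⁴
Effective length L_e = K·L = 0.5 × 5.30 = 2.650 m
P_cr = π²EI / L_e² = π² × 68.4×10⁹ × 6.428×10^-7 / 2.650² = 6.179×10^4 N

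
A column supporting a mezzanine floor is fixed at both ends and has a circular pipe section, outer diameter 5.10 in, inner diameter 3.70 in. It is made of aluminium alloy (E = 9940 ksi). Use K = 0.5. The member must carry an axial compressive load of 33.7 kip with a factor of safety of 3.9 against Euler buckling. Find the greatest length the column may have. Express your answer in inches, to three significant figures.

L_max ≈ 268 in

d_o = 5.10 in, d_i = 3.70 in
I = π(d_o⁴ − d_i⁴)/64 = π(5.10⁴ − 3.700⁴)/64 = 24.01 in⁴
Required critical load P_cr = n·P = 3.9 × 33.7 = 131.4 kip = 1.314×10^5 lb
From P_cr = π²EI/(K·L)²:  L = (1/K)·√(π²EI/P_cr) = (1/0.5)·√(π²×9.94×10^6×24.01/1.314×10^5)
L = 268 in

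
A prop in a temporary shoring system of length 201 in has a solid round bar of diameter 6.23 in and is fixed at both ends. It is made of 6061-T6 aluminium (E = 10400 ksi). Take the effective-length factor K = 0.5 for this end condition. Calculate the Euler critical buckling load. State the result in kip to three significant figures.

P_cr ≈ 751 kip

I = πd⁴/64 = π×6.23⁴/64 = 73.95 in⁴
Effective length L_e = K·L = 0.5 × 201 = 100.5 in
P_cr = π²EI / L_e² = π² × 10400×10³ × 73.95 / 100.5² = 7.515×10^5 lb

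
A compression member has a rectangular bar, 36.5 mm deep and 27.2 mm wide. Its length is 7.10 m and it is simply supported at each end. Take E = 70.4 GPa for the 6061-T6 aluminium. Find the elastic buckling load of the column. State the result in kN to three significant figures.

Buckling occurs about the weak axis: I_min = h·b³/12 with b = 27.2 mm (the shorter side).
I_min = 36.5×27.2³/12 = 6.121×10^4 mm⁴
I = 6.121×10^4 mm⁴ = 6.121×10^-8 m⁴
Effective length L_e = K·L = 1 × 7.10 = 7.100 m
P_cr = π²EI / L_e² = π² × 70.4×10⁹ × 6.121×10^-8 / 7.100² = 843.7 N

P_cr ≈ 0.844 kN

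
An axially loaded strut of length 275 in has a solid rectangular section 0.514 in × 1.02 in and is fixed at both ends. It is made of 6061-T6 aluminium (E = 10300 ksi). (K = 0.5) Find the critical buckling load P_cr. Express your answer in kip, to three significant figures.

P_cr ≈ 0.0621 kip

Buckling occurs about the weak axis: I_min = h·b³/12 with b = 0.514 in (the shorter side).
I_min = 1.02×0.514³/12 = 1.154×10^-2 in⁴
Effective length L_e = K·L = 0.5 × 275 = 137.5 in
P_cr = π²EI / L_e² = π² × 10300×10³ × 1.154×10^-2 / 137.5² = 62.06 lb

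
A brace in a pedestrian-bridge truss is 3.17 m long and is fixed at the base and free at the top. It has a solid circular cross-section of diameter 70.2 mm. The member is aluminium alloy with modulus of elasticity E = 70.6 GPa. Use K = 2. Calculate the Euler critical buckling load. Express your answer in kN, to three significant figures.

I = πd⁴/64 = π×70.2⁴/64 = 1.192×10^6 mm⁴
I = 1.192×10^6 mm⁴ = 1.192×10^-6 m⁴
Effective length L_e = K·L = 2 × 3.17 = 6.340 m
P_cr = π²EI / L_e² = π² × 70.6×10⁹ × 1.192×10^-6 / 6.340² = 2.067×10^4 N

P_cr ≈ 20.7 kN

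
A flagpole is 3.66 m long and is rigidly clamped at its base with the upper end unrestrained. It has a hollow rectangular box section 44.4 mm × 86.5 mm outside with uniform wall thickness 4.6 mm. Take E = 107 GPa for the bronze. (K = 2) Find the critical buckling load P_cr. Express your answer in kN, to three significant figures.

P_cr ≈ 6.90 kN

Inner dimensions: h_i = 86.5 − 2×4.6 = 77.30 mm, b_i = 44.4 − 2×4.6 = 35.20 mm
Weak-axis I_min = (h_o·b_o³ − h_i·b_i³)/12 with b_o = 44.4, b_i = 35.20 mm (shorter outer/inner sides).
I_min = (86.5×44.4³ − 77.30×35.20³)/12 = 3.500×10^5 mm⁴
I = 3.500×10^5 mm⁴ = 3.500×10^-7 m⁴
Effective length L_e = K·L = 2 × 3.66 = 7.320 m
P_cr = π²EI / L_e² = π² × 107×10⁹ × 3.500×10^-7 / 7.320² = 6.898×10^3 N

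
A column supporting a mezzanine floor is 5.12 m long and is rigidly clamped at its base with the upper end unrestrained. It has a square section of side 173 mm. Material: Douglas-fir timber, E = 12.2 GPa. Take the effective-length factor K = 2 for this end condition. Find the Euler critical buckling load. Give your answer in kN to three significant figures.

I = a⁴/12 = 173⁴/12 = 7.465×10^7 mm⁴
I = 7.465×10^7 mm⁴ = 7.465×10^-5 m⁴
Effective length L_e = K·L = 2 × 5.12 = 10.24 m
P_cr = π²EI / L_e² = π² × 12.2×10⁹ × 7.465×10^-5 / 10.24² = 8.572×10^4 N

P_cr ≈ 85.7 kN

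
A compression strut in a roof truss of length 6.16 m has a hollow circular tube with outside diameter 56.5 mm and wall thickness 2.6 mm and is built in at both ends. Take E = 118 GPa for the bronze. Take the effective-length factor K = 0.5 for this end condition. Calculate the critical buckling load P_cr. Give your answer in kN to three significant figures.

P_cr ≈ 19.7 kN

Inner diameter d_i = 56.5 − 2×2.6 = 51.30 mm
I = π(d_o⁴ − d_i⁴)/64 = π(56.5⁴ − 51.30⁴)/64 = 1.603×10^5 mm⁴
I = 1.603×10^5 mm⁴ = 1.603×10^-7 m⁴
Effective length L_e = K·L = 0.5 × 6.16 = 3.080 m
P_cr = π²EI / L_e² = π² × 118×10⁹ × 1.603×10^-7 / 3.080² = 1.967×10^4 N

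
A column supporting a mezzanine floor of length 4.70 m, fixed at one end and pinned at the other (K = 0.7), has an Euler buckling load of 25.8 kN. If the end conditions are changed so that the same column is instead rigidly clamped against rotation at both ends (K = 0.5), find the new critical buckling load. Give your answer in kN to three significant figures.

P_cr ≈ 50.6 kN

P_cr ∝ 1/K², so P_cr,new = P_cr,old × (K_old/K_new)² = 25.8 × (0.7/0.5)²
= 25.8 × 1.960 = 50.6 kN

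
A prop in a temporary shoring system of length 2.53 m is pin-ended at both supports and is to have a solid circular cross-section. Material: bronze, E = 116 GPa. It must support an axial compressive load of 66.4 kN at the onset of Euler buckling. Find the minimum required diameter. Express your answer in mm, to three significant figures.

d ≈ 52.4 mm

L_e = K·L = 1 × 2.53 = 2.530 m
Required I = P_cr·L_e²/(π²E) = 6.640×10^4 × 2.530² / (π² × 1.16×10^11) = 3.712×10^-7 m⁴
I_req = 3.712×10^5 mm⁴
Solid circle: I = πd⁴/64  ⇒  d = (64I/π)^(1/4) = (64×3.712×10^5/π)^(1/4) = 52.4 mm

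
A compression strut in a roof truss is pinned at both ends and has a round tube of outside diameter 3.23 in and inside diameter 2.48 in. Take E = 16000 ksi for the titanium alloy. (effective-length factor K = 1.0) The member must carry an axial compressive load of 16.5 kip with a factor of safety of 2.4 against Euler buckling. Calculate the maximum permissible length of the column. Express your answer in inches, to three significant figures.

d_o = 3.23 in, d_i = 2.48 in
I = π(d_o⁴ − d_i⁴)/64 = π(3.23⁴ − 2.480⁴)/64 = 3.486 in⁴
Required critical load P_cr = n·P = 2.4 × 16.5 = 39.60 kip = 3.960×10^4 lb
From P_cr = π²EI/(K·L)²:  L = (1/K)·√(π²EI/P_cr) = (1/1)·√(π²×1.60×10^7×3.486/3.960×10^4)
L = 118 in

L_max ≈ 118 in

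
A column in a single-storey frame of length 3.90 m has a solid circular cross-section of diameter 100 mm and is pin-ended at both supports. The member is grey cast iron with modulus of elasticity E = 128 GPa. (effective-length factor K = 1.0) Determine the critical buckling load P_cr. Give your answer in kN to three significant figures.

I = πd⁴/64 = π×100⁴/64 = 4.909×10^6 mm⁴
I = 4.909×10^6 mm⁴ = 4.909×10^-6 m⁴
Effective length L_e = K·L = 1 × 3.90 = 3.900 m
P_cr = π²EI / L_e² = π² × 128×10⁹ × 4.909×10^-6 / 3.900² = 4.077×10^5 N

P_cr ≈ 408 kN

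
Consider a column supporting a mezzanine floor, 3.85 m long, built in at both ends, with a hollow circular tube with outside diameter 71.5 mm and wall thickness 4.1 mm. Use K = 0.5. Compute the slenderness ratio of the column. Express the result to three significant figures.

Inner diameter d_i = 71.5 − 2×4.1 = 63.30 mm
I = π(d_o⁴ − d_i⁴)/64 = π(71.5⁴ − 63.30⁴)/64 = 4.948×10^5 mm⁴
A = 868.1 mm²;  r_min = √(I/A) = √(4.948×10^5/868.1) = 23.87 mm
L_e = K·L = 0.5 × 3.85 m = 1.925 m = 1925.0 mm
λ = L_e / r_min = 1925.0 / 23.87 = 80.6

λ ≈ 80.6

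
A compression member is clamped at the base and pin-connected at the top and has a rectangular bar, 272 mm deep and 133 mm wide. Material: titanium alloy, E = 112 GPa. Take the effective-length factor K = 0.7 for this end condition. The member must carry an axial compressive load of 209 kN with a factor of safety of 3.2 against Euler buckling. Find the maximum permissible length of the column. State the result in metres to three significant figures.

L_max ≈ 13.4 m

Buckling occurs about the weak axis: I_min = h·b³/12 with b = 133 mm (the shorter side).
I_min = 272×133³/12 = 5.333×10^7 mm⁴
I = 5.333×10^-5 m⁴
Required critical load P_cr = n·P = 3.2 × 209 = 668.8 kN = 6.688×10^5 N
From P_cr = π²EI/(K·L)²:  L = (1/K)·√(π²EI/P_cr) = (1/0.7)·√(π²×1.12×10^11×5.333×10^-5/6.688×10^5)
L = 13.4 m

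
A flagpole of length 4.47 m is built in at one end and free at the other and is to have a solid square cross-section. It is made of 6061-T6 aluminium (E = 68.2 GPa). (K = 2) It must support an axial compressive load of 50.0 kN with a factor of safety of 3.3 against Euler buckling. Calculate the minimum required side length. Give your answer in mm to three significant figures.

Required P_cr = n·P = 3.3 × 50.0 = 165.0 kN
L_e = K·L = 2 × 4.47 = 8.940 m
Required I = P_cr·L_e²/(π²E) = 1.650×10^5 × 8.940² / (π² × 6.82×10^10) = 1.959×10^-5 m⁴
I_req = 1.959×10^7 mm⁴
Solid square: I = a⁴/12  ⇒  a = (12I)^(1/4) = (12×1.959×10^7)^(1/4) = 124 mm

a ≈ 124 mm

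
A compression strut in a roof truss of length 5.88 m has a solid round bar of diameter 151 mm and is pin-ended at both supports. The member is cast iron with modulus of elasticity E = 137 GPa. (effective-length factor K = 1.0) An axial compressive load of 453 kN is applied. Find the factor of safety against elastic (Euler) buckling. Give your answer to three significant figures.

I = πd⁴/64 = π×151⁴/64 = 2.552×10^7 mm⁴
I = 2.552×10^7 mm⁴ = 2.552×10^-5 m⁴
Effective length L_e = K·L = 1 × 5.88 = 5.880 m
P_cr = π²EI / L_e² = π² × 137×10⁹ × 2.552×10^-5 / 5.880² = 9.980×10^5 N
Factor of safety n = P_cr / P = 998.03 / 453 = 2.20

n ≈ 2.20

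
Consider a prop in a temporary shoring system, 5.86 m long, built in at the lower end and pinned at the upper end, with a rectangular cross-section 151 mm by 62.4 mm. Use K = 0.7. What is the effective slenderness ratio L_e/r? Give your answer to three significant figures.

Buckling occurs about the weak axis: I_min = h·b³/12 with b = 62.4 mm (the shorter side).
I_min = 151×62.4³/12 = 3.057×10^6 mm⁴
A = 9.422×10^3 mm²;  r_min = √(I/A) = √(3.057×10^6/9.422×10^3) = 18.01 mm
L_e = K·L = 0.7 × 5.86 m = 4.102 m = 4102.0 mm
λ = L_e / r_min = 4102.0 / 18.01 = 228

λ ≈ 228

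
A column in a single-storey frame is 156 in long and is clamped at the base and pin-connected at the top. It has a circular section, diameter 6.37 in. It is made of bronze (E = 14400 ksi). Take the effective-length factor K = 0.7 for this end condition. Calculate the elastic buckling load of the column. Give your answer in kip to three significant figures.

P_cr ≈ 963 kip

I = πd⁴/64 = π×6.37⁴/64 = 80.82 in⁴
Effective length L_e = K·L = 0.7 × 156 = 109.2 in
P_cr = π²EI / L_e² = π² × 14400×10³ × 80.82 / 109.2² = 9.633×10^5 lb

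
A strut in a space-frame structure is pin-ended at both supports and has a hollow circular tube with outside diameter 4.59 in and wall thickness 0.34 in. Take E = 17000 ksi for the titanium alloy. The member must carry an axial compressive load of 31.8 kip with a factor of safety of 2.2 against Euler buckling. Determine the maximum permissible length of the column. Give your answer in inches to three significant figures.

L_max ≈ 157 in

Inner diameter d_i = 4.59 − 2×0.34 = 3.910 in
I = π(d_o⁴ − d_i⁴)/64 = π(4.59⁴ − 3.910⁴)/64 = 10.32 in⁴
Required critical load P_cr = n·P = 2.2 × 31.8 = 69.96 kip = 6.996×10^4 lb
From P_cr = π²EI/(K·L)²:  L = (1/K)·√(π²EI/P_cr) = (1/1)·√(π²×1.70×10^7×10.32/6.996×10^4)
L = 157 in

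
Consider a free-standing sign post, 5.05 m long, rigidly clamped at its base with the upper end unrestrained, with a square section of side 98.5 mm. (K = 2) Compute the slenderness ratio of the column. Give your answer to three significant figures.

λ ≈ 355

For a square r = a/√12 = 98.5/√12 = 28.43 mm
L_e = K·L = 2 × 5.05 m = 10.10 m = 10100 mm
λ = L_e / r_min = 10100 / 28.43 = 355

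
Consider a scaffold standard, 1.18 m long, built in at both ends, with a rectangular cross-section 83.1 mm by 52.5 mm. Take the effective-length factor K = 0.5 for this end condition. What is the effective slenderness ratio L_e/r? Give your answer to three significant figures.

λ ≈ 38.9

Buckling occurs about the weak axis: I_min = h·b³/12 with b = 52.5 mm (the shorter side).
I_min = 83.1×52.5³/12 = 1.002×10^6 mm⁴
A = 4.363×10^3 mm²;  r_min = √(I/A) = √(1.002×10^6/4.363×10^3) = 15.16 mm
L_e = K·L = 0.5 × 1.18 m = 0.5900 m = 590.00 mm
λ = L_e / r_min = 590.00 / 15.16 = 38.9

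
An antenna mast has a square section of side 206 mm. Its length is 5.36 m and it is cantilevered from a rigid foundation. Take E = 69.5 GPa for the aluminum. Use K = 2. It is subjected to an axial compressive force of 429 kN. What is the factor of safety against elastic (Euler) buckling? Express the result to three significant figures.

n ≈ 2.09

I = a⁴/12 = 206⁴/12 = 1.501×10^8 mm⁴
I = 1.501×10^8 mm⁴ = 1.501×10^-4 m⁴
Effective length L_e = K·L = 2 × 5.36 = 10.72 m
P_cr = π²EI / L_e² = π² × 69.5×10⁹ × 1.501×10^-4 / 10.72² = 8.957×10^5 N
Factor of safety n = P_cr / P = 895.74 / 429 = 2.09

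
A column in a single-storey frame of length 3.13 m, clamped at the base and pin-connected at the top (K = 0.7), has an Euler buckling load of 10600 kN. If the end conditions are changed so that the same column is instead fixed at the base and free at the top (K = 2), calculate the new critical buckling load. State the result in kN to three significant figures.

P_cr ∝ 1/K², so P_cr,new = P_cr,old × (K_old/K_new)² = 10600 × (0.7/2)²
= 10600 × 0.1225 = 1300 kN

P_cr ≈ 1300 kN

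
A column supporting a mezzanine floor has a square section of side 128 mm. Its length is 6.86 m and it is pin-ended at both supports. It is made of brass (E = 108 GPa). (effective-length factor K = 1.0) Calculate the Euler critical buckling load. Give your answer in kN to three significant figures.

P_cr ≈ 507 kN

I = a⁴/12 = 128⁴/12 = 2.237×10^7 mm⁴
I = 2.237×10^7 mm⁴ = 2.237×10^-5 m⁴
Effective length L_e = K·L = 1 × 6.86 = 6.860 m
P_cr = π²EI / L_e² = π² × 108×10⁹ × 2.237×10^-5 / 6.860² = 5.067×10^5 N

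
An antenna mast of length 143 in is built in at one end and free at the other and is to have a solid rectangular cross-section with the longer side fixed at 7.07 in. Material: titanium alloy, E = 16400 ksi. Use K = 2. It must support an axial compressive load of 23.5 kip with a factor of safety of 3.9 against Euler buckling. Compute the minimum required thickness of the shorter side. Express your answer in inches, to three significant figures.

Required P_cr = n·P = 3.9 × 23.5 = 91.65 kip
L_e = K·L = 2 × 143 = 286.0 in
Required I = P_cr·L_e²/(π²E) = 9.165×10^4 × 286.0² / (π² × 1.64×10^7) = 46.31 in⁴
Rectangle, weak axis: I_min = h·b³/12 with h = 7.07 in fixed  ⇒  b = (12I/h)^(1/3) = 4.28 in

b ≈ 4.28 in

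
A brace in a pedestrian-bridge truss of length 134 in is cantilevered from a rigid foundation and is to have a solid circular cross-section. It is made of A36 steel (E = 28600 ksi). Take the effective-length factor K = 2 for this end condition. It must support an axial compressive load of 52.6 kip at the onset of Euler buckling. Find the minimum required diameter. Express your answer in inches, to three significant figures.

d ≈ 4.06 in

L_e = K·L = 2 × 134 = 268.0 in
Required I = P_cr·L_e²/(π²E) = 5.260×10^4 × 268.0² / (π² × 2.86×10^7) = 13.38 in⁴
Solid circle: I = πd⁴/64  ⇒  d = (64I/π)^(1/4) = (64×13.38/π)^(1/4) = 4.06 in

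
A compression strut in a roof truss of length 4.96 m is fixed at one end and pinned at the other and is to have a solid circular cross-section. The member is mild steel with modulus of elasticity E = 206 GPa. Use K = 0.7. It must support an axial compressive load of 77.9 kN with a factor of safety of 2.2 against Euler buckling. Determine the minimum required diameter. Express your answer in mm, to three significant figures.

d ≈ 67.5 mm

Required P_cr = n·P = 2.2 × 77.9 = 171.4 kN
L_e = K·L = 0.7 × 4.96 = 3.472 m
Required I = P_cr·L_e²/(π²E) = 1.714×10^5 × 3.472² / (π² × 2.06×10^11) = 1.016×10^-6 m⁴
I_req = 1.016×10^6 mm⁴
Solid circle: I = πd⁴/64  ⇒  d = (64I/π)^(1/4) = (64×1.016×10^6/π)^(1/4) = 67.5 mm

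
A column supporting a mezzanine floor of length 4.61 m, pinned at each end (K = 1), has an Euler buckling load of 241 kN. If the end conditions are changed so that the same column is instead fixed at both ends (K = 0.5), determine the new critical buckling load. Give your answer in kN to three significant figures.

P_cr ∝ 1/K², so P_cr,new = P_cr,old × (K_old/K_new)² = 241 × (1/0.5)²
= 241 × 4.000 = 964 kN

P_cr ≈ 964 kN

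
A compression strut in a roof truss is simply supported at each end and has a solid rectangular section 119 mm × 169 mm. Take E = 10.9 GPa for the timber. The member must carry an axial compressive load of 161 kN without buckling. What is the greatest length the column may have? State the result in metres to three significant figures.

Buckling occurs about the weak axis: I_min = h·b³/12 with b = 119 mm (the shorter side).
I_min = 169×119³/12 = 2.373×10^7 mm⁴
I = 2.373×10^-5 m⁴
At the buckling limit P_cr = P = 1.610×10^5 N
From P_cr = π²EI/(K·L)²:  L = (1/K)·√(π²EI/P_cr) = (1/1)·√(π²×1.09×10^10×2.373×10^-5/1.610×10^5)
L = 3.98 m

L_max ≈ 3.98 m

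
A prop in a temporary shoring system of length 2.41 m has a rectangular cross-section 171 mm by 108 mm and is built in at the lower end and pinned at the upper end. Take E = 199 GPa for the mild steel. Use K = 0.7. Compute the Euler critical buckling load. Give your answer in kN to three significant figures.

P_cr ≈ 12400 kN

Buckling occurs about the weak axis: I_min = h·b³/12 with b = 108 mm (the shorter side).
I_min = 171×108³/12 = 1.795×10^7 mm⁴
I = 1.795×10^7 mm⁴ = 1.795×10^-5 m⁴
Effective length L_e = K·L = 0.7 × 2.41 = 1.687 m
P_cr = π²EI / L_e² = π² × 199×10⁹ × 1.795×10^-5 / 1.687² = 1.239×10^7 N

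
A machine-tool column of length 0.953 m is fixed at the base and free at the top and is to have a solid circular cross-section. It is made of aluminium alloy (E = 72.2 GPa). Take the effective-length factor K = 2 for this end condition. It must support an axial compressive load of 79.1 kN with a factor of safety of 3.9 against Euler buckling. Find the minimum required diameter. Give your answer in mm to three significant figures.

Required P_cr = n·P = 3.9 × 79.1 = 308.5 kN
L_e = K·L = 2 × 0.953 = 1.906 m
Required I = P_cr·L_e²/(π²E) = 3.085×10^5 × 1.906² / (π² × 7.22×10^10) = 1.573×10^-6 m⁴
I_req = 1.573×10^6 mm⁴
Solid circle: I = πd⁴/64  ⇒  d = (64I/π)^(1/4) = (64×1.573×10^6/π)^(1/4) = 75.2 mm

d ≈ 75.2 mm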